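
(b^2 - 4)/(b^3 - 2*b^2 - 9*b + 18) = (b + 2)/(b^2 - 9)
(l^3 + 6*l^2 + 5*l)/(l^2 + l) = l + 5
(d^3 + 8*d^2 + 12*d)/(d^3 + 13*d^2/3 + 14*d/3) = 3*(d + 6)/(3*d + 7)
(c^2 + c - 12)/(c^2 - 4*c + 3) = (c + 4)/(c - 1)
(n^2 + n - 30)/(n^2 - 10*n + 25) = (n + 6)/(n - 5)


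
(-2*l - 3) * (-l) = 2*l^2 + 3*l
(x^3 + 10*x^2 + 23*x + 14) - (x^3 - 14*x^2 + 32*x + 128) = 24*x^2 - 9*x - 114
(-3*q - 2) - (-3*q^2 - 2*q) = 3*q^2 - q - 2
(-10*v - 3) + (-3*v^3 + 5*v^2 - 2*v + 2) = -3*v^3 + 5*v^2 - 12*v - 1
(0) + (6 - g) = 6 - g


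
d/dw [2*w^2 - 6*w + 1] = 4*w - 6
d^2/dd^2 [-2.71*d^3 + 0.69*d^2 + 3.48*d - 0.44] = 1.38 - 16.26*d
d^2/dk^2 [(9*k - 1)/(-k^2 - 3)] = 2*(4*k^2*(1 - 9*k) + (27*k - 1)*(k^2 + 3))/(k^2 + 3)^3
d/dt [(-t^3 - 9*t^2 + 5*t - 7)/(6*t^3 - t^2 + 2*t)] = (55*t^4 - 64*t^3 + 113*t^2 - 14*t + 14)/(t^2*(36*t^4 - 12*t^3 + 25*t^2 - 4*t + 4))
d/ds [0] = 0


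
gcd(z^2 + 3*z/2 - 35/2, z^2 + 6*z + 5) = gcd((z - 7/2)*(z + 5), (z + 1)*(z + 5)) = z + 5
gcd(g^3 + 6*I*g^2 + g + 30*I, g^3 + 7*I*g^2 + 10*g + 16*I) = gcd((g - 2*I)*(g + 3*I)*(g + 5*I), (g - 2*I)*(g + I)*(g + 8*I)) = g - 2*I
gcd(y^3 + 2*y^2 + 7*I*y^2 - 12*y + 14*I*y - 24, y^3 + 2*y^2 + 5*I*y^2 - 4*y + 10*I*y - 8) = y^2 + y*(2 + 4*I) + 8*I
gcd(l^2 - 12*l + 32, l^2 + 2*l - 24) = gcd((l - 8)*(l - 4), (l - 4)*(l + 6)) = l - 4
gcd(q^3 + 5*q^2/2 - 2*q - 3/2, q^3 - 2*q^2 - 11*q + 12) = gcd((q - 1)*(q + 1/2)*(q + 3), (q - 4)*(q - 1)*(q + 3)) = q^2 + 2*q - 3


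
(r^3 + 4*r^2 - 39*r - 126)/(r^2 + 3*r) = r + 1 - 42/r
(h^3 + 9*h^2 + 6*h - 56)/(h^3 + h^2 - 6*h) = (h^2 + 11*h + 28)/(h*(h + 3))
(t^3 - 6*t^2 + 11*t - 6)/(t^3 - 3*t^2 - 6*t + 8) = (t^2 - 5*t + 6)/(t^2 - 2*t - 8)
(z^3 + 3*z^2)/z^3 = (z + 3)/z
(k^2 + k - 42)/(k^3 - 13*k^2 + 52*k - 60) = (k + 7)/(k^2 - 7*k + 10)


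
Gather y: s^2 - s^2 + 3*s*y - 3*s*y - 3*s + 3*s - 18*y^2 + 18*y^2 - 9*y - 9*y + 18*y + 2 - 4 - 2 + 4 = 0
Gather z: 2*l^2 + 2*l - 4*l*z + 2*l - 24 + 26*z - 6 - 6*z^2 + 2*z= 2*l^2 + 4*l - 6*z^2 + z*(28 - 4*l) - 30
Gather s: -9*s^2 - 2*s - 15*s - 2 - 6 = -9*s^2 - 17*s - 8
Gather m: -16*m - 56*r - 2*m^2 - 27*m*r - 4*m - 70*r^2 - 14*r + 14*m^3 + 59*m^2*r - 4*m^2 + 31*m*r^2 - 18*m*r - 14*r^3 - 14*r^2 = 14*m^3 + m^2*(59*r - 6) + m*(31*r^2 - 45*r - 20) - 14*r^3 - 84*r^2 - 70*r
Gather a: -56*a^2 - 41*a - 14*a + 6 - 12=-56*a^2 - 55*a - 6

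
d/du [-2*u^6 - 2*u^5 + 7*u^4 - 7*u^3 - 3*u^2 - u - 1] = -12*u^5 - 10*u^4 + 28*u^3 - 21*u^2 - 6*u - 1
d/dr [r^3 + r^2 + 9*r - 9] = 3*r^2 + 2*r + 9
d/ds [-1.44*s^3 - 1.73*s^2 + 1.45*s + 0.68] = -4.32*s^2 - 3.46*s + 1.45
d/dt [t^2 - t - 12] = 2*t - 1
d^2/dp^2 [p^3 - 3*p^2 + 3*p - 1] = 6*p - 6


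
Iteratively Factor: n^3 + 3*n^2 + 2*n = (n + 1)*(n^2 + 2*n) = (n + 1)*(n + 2)*(n)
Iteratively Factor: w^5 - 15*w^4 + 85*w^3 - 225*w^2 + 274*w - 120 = (w - 5)*(w^4 - 10*w^3 + 35*w^2 - 50*w + 24) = (w - 5)*(w - 3)*(w^3 - 7*w^2 + 14*w - 8) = (w - 5)*(w - 3)*(w - 2)*(w^2 - 5*w + 4) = (w - 5)*(w - 4)*(w - 3)*(w - 2)*(w - 1)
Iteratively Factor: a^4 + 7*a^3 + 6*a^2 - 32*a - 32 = (a + 4)*(a^3 + 3*a^2 - 6*a - 8) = (a - 2)*(a + 4)*(a^2 + 5*a + 4) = (a - 2)*(a + 1)*(a + 4)*(a + 4)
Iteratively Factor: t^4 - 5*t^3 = (t)*(t^3 - 5*t^2) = t*(t - 5)*(t^2) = t^2*(t - 5)*(t)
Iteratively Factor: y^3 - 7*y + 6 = (y + 3)*(y^2 - 3*y + 2) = (y - 2)*(y + 3)*(y - 1)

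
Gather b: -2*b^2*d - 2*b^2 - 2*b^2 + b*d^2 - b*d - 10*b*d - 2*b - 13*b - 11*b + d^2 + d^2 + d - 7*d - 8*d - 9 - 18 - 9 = b^2*(-2*d - 4) + b*(d^2 - 11*d - 26) + 2*d^2 - 14*d - 36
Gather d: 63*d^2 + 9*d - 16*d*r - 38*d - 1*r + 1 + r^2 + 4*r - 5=63*d^2 + d*(-16*r - 29) + r^2 + 3*r - 4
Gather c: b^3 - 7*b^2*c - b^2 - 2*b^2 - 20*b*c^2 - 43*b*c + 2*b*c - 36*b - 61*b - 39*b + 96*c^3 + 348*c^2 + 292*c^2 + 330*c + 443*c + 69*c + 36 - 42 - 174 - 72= b^3 - 3*b^2 - 136*b + 96*c^3 + c^2*(640 - 20*b) + c*(-7*b^2 - 41*b + 842) - 252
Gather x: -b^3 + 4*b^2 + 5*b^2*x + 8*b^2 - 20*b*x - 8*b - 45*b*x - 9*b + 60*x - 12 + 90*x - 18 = -b^3 + 12*b^2 - 17*b + x*(5*b^2 - 65*b + 150) - 30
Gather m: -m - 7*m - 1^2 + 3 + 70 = 72 - 8*m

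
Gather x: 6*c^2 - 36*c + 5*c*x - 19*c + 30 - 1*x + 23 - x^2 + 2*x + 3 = 6*c^2 - 55*c - x^2 + x*(5*c + 1) + 56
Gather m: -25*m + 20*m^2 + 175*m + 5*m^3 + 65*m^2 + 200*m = 5*m^3 + 85*m^2 + 350*m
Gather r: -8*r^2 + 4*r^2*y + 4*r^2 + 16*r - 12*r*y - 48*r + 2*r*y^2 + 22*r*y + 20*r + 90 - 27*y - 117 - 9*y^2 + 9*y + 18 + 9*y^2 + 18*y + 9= r^2*(4*y - 4) + r*(2*y^2 + 10*y - 12)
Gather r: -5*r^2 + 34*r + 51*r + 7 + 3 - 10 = -5*r^2 + 85*r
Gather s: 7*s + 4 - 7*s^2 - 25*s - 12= -7*s^2 - 18*s - 8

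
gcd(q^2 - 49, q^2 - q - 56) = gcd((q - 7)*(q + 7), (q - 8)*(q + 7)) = q + 7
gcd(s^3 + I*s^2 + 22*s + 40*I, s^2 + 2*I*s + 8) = s + 4*I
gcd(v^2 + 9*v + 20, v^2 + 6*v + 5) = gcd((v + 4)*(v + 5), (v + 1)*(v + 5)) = v + 5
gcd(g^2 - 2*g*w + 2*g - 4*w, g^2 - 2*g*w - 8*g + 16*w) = -g + 2*w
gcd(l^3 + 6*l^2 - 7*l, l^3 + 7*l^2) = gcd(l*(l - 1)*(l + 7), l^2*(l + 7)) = l^2 + 7*l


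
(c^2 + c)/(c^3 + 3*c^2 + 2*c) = 1/(c + 2)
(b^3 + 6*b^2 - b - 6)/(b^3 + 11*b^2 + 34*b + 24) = (b - 1)/(b + 4)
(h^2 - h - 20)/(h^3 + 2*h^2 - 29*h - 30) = (h + 4)/(h^2 + 7*h + 6)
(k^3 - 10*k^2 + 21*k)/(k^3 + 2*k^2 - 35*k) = (k^2 - 10*k + 21)/(k^2 + 2*k - 35)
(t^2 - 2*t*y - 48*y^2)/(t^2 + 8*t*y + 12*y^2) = (t - 8*y)/(t + 2*y)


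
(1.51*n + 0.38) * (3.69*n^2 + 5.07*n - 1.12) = 5.5719*n^3 + 9.0579*n^2 + 0.2354*n - 0.4256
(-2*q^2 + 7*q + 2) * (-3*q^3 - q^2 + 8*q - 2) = 6*q^5 - 19*q^4 - 29*q^3 + 58*q^2 + 2*q - 4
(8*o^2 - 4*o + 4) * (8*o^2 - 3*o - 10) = 64*o^4 - 56*o^3 - 36*o^2 + 28*o - 40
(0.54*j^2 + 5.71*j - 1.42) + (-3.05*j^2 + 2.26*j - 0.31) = -2.51*j^2 + 7.97*j - 1.73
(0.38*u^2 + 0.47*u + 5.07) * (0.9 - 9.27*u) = -3.5226*u^3 - 4.0149*u^2 - 46.5759*u + 4.563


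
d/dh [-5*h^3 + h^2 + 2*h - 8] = -15*h^2 + 2*h + 2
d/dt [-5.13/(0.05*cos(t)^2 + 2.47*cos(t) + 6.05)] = -(0.513*cos(t) + 12.6711)*sin(t)/(0.05*cos(t)^2 + 2.47*cos(t) + 6.05)^2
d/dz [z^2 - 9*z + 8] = 2*z - 9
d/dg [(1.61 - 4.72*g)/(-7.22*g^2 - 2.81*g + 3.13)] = (-34.0784*g^2 + 23.2484*g - 10.2495)/(52.1284*g^4 + 40.5764*g^3 - 37.3011*g^2 - 17.5906*g + 9.7969)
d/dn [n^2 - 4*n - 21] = 2*n - 4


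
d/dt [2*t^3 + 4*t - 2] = 6*t^2 + 4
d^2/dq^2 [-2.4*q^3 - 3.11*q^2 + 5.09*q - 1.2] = -14.4*q - 6.22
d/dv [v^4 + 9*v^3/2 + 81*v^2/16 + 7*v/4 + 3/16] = 4*v^3 + 27*v^2/2 + 81*v/8 + 7/4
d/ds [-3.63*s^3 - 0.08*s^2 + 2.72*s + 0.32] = -10.89*s^2 - 0.16*s + 2.72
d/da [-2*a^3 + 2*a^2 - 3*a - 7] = -6*a^2 + 4*a - 3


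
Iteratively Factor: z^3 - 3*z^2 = (z)*(z^2 - 3*z) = z^2*(z - 3)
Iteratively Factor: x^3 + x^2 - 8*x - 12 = (x + 2)*(x^2 - x - 6) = (x + 2)^2*(x - 3)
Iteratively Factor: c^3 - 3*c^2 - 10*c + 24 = (c + 3)*(c^2 - 6*c + 8) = (c - 4)*(c + 3)*(c - 2)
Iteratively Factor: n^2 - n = (n)*(n - 1)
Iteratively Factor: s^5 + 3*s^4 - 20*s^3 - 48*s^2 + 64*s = (s + 4)*(s^4 - s^3 - 16*s^2 + 16*s) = (s - 1)*(s + 4)*(s^3 - 16*s) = (s - 1)*(s + 4)^2*(s^2 - 4*s) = s*(s - 1)*(s + 4)^2*(s - 4)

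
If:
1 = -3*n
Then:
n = -1/3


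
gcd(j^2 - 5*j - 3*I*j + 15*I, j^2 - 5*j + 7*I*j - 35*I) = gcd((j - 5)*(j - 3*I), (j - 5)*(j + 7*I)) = j - 5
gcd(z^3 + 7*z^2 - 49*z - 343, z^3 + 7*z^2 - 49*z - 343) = z^3 + 7*z^2 - 49*z - 343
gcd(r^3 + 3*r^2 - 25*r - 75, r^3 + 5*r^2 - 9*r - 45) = r^2 + 8*r + 15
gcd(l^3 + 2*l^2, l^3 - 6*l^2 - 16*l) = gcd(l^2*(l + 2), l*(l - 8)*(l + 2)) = l^2 + 2*l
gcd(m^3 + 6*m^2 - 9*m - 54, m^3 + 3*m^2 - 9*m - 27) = m^2 - 9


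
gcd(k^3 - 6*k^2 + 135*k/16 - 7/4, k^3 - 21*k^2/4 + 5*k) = k - 4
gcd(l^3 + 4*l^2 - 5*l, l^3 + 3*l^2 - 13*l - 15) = l + 5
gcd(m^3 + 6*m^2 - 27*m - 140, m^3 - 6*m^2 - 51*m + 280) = m^2 + 2*m - 35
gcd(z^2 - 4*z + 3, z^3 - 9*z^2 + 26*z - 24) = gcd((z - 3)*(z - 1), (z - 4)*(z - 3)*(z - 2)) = z - 3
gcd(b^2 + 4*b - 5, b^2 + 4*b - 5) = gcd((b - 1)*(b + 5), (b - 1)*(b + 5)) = b^2 + 4*b - 5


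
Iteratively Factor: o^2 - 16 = (o - 4)*(o + 4)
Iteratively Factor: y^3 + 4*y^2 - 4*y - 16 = (y - 2)*(y^2 + 6*y + 8) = (y - 2)*(y + 2)*(y + 4)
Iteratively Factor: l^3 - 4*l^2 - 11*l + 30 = (l - 5)*(l^2 + l - 6) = (l - 5)*(l - 2)*(l + 3)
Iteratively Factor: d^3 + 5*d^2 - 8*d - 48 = (d + 4)*(d^2 + d - 12) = (d + 4)^2*(d - 3)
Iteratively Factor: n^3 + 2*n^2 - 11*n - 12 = (n - 3)*(n^2 + 5*n + 4) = (n - 3)*(n + 4)*(n + 1)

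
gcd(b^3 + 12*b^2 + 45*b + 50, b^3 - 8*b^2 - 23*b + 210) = b + 5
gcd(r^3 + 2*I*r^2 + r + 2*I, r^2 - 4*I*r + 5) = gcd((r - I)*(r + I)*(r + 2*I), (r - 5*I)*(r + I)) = r + I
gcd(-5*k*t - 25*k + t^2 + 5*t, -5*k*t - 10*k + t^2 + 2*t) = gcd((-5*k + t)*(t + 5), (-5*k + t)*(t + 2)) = -5*k + t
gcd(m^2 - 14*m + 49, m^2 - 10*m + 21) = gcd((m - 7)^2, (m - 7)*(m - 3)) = m - 7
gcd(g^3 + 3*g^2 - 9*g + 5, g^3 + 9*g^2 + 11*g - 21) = g - 1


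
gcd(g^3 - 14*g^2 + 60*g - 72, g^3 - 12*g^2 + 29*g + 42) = g - 6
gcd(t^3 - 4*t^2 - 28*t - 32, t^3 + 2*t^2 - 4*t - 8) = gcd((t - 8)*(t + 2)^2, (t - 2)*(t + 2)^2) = t^2 + 4*t + 4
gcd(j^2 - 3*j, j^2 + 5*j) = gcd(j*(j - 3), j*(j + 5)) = j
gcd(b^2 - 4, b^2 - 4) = b^2 - 4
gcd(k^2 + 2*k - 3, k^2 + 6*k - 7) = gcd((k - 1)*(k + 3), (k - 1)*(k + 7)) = k - 1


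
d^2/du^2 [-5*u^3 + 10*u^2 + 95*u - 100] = 20 - 30*u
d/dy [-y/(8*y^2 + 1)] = (8*y^2 - 1)/(8*y^2 + 1)^2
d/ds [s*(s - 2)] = 2*s - 2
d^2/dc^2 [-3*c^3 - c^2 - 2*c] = -18*c - 2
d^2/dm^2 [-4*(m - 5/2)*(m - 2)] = -8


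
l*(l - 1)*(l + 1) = l^3 - l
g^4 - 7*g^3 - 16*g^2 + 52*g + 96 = (g - 8)*(g - 3)*(g + 2)^2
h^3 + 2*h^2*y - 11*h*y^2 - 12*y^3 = (h - 3*y)*(h + y)*(h + 4*y)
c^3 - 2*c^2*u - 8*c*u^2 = c*(c - 4*u)*(c + 2*u)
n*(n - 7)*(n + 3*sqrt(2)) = n^3 - 7*n^2 + 3*sqrt(2)*n^2 - 21*sqrt(2)*n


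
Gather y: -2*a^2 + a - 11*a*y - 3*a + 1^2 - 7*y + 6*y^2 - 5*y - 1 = -2*a^2 - 2*a + 6*y^2 + y*(-11*a - 12)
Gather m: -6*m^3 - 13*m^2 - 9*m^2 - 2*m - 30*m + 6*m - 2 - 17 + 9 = -6*m^3 - 22*m^2 - 26*m - 10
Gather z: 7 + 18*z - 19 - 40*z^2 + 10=-40*z^2 + 18*z - 2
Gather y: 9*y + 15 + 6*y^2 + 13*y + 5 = 6*y^2 + 22*y + 20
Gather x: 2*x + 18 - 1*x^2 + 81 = -x^2 + 2*x + 99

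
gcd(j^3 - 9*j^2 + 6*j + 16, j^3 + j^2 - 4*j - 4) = j^2 - j - 2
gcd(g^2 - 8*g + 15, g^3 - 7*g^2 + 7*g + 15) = g^2 - 8*g + 15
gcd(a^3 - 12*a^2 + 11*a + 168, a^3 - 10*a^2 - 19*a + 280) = a^2 - 15*a + 56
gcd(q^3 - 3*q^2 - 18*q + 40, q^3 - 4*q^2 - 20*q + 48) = q^2 + 2*q - 8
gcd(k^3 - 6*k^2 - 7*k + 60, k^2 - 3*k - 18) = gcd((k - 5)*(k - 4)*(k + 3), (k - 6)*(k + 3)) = k + 3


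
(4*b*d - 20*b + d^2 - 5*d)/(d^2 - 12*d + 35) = (4*b + d)/(d - 7)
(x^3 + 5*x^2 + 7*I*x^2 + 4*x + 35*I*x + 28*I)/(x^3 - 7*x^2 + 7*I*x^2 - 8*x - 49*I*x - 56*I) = (x + 4)/(x - 8)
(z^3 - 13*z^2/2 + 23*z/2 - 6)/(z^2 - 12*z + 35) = (2*z^3 - 13*z^2 + 23*z - 12)/(2*(z^2 - 12*z + 35))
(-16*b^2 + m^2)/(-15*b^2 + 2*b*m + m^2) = (-16*b^2 + m^2)/(-15*b^2 + 2*b*m + m^2)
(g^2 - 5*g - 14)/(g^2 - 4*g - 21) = (g + 2)/(g + 3)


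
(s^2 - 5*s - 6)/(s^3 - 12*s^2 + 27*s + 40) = (s - 6)/(s^2 - 13*s + 40)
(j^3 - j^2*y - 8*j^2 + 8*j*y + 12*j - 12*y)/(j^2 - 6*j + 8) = (j^2 - j*y - 6*j + 6*y)/(j - 4)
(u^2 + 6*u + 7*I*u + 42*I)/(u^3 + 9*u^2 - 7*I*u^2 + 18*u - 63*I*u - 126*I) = (u + 7*I)/(u^2 + u*(3 - 7*I) - 21*I)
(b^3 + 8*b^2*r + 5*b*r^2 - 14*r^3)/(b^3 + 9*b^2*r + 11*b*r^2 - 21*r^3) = (b + 2*r)/(b + 3*r)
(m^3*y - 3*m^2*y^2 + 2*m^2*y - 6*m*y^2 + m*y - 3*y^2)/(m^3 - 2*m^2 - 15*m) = y*(-m^3 + 3*m^2*y - 2*m^2 + 6*m*y - m + 3*y)/(m*(-m^2 + 2*m + 15))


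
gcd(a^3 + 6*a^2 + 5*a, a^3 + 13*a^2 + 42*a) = a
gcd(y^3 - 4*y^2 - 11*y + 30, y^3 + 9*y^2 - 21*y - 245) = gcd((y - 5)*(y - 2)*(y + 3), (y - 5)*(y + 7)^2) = y - 5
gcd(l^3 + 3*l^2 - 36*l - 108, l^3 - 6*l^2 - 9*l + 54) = l^2 - 3*l - 18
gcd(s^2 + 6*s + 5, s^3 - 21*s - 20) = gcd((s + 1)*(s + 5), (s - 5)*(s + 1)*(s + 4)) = s + 1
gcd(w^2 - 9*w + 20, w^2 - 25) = w - 5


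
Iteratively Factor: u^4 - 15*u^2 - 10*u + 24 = (u - 1)*(u^3 + u^2 - 14*u - 24) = (u - 4)*(u - 1)*(u^2 + 5*u + 6) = (u - 4)*(u - 1)*(u + 2)*(u + 3)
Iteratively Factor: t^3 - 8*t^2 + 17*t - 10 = (t - 2)*(t^2 - 6*t + 5) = (t - 2)*(t - 1)*(t - 5)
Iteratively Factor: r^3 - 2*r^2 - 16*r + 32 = (r - 4)*(r^2 + 2*r - 8) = (r - 4)*(r - 2)*(r + 4)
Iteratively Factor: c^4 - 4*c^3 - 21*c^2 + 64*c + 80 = (c + 4)*(c^3 - 8*c^2 + 11*c + 20) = (c - 4)*(c + 4)*(c^2 - 4*c - 5) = (c - 4)*(c + 1)*(c + 4)*(c - 5)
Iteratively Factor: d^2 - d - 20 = (d - 5)*(d + 4)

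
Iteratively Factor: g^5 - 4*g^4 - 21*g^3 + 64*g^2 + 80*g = (g)*(g^4 - 4*g^3 - 21*g^2 + 64*g + 80) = g*(g - 4)*(g^3 - 21*g - 20) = g*(g - 4)*(g + 4)*(g^2 - 4*g - 5) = g*(g - 4)*(g + 1)*(g + 4)*(g - 5)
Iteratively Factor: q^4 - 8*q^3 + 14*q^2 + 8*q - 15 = (q - 5)*(q^3 - 3*q^2 - q + 3) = (q - 5)*(q - 1)*(q^2 - 2*q - 3) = (q - 5)*(q - 1)*(q + 1)*(q - 3)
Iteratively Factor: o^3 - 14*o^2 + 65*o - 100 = (o - 5)*(o^2 - 9*o + 20) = (o - 5)*(o - 4)*(o - 5)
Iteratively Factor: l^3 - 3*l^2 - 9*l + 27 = (l - 3)*(l^2 - 9) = (l - 3)*(l + 3)*(l - 3)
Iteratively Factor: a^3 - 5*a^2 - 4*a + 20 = (a - 2)*(a^2 - 3*a - 10) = (a - 5)*(a - 2)*(a + 2)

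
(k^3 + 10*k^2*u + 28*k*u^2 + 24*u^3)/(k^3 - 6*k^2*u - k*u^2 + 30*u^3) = (k^2 + 8*k*u + 12*u^2)/(k^2 - 8*k*u + 15*u^2)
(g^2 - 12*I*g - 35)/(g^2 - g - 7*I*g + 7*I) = (g - 5*I)/(g - 1)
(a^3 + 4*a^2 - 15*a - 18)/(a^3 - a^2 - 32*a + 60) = (a^2 - 2*a - 3)/(a^2 - 7*a + 10)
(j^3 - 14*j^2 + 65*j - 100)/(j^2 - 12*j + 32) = (j^2 - 10*j + 25)/(j - 8)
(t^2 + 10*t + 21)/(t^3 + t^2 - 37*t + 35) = (t + 3)/(t^2 - 6*t + 5)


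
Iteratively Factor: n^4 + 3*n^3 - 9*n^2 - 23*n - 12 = (n - 3)*(n^3 + 6*n^2 + 9*n + 4) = (n - 3)*(n + 4)*(n^2 + 2*n + 1) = (n - 3)*(n + 1)*(n + 4)*(n + 1)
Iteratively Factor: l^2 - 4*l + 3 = (l - 1)*(l - 3)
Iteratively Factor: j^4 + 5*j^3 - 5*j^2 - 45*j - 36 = (j - 3)*(j^3 + 8*j^2 + 19*j + 12) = (j - 3)*(j + 4)*(j^2 + 4*j + 3) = (j - 3)*(j + 3)*(j + 4)*(j + 1)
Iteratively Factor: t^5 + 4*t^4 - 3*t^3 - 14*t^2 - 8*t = (t + 1)*(t^4 + 3*t^3 - 6*t^2 - 8*t) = (t + 1)^2*(t^3 + 2*t^2 - 8*t) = (t - 2)*(t + 1)^2*(t^2 + 4*t) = t*(t - 2)*(t + 1)^2*(t + 4)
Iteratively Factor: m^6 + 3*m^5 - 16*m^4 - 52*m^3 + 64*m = (m + 2)*(m^5 + m^4 - 18*m^3 - 16*m^2 + 32*m) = (m - 1)*(m + 2)*(m^4 + 2*m^3 - 16*m^2 - 32*m) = m*(m - 1)*(m + 2)*(m^3 + 2*m^2 - 16*m - 32) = m*(m - 1)*(m + 2)^2*(m^2 - 16) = m*(m - 1)*(m + 2)^2*(m + 4)*(m - 4)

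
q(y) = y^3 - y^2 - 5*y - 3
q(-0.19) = -2.09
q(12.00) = 1521.00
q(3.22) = 3.92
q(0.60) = -6.14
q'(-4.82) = 74.34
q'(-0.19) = -4.51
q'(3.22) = 19.67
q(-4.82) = -114.11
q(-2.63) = -14.96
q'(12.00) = 403.00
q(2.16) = -8.39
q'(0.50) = -5.25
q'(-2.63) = 21.01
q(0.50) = -5.62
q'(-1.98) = 10.72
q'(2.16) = 4.68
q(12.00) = 1521.00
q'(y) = 3*y^2 - 2*y - 5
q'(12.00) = 403.00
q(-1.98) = -4.78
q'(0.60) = -5.12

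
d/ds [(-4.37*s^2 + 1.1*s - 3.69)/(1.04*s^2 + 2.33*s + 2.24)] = (-11.3261*s^2 - 11.9024*s + 11.0617)/(1.0816*s^4 + 4.8464*s^3 + 10.0881*s^2 + 10.4384*s + 5.0176)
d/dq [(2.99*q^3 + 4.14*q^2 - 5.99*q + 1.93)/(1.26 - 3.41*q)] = (-20.3918*q^3 - 2.8152*q^2 + 10.4328*q - 0.966100000000001)/(11.6281*q^2 - 8.5932*q + 1.5876)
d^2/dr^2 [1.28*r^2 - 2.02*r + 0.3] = 2.56000000000000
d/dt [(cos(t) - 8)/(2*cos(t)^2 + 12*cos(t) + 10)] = (cos(t)^2 - 16*cos(t) - 53)*sin(t)/(2*(cos(t)^2 + 6*cos(t) + 5)^2)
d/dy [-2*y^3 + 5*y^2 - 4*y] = -6*y^2 + 10*y - 4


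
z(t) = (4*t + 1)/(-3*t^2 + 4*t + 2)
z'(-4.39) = 0.04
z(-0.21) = 0.16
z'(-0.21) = 3.10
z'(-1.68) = 0.16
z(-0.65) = 0.86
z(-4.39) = 0.23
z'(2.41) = 2.63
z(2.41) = -1.84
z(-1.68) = 0.43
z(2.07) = -3.60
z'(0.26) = 0.79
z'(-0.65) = 1.48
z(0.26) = 0.72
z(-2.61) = 0.33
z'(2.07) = 10.23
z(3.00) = -1.00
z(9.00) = -0.18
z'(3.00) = 0.77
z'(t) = (4*t + 1)*(6*t - 4)/(-3*t^2 + 4*t + 2)^2 + 4/(-3*t^2 + 4*t + 2)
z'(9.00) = 0.02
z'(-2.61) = 0.08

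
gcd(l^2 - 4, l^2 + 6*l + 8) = l + 2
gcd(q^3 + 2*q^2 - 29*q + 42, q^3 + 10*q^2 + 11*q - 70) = q^2 + 5*q - 14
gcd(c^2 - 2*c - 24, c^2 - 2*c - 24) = c^2 - 2*c - 24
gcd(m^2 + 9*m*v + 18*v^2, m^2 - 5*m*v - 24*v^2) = m + 3*v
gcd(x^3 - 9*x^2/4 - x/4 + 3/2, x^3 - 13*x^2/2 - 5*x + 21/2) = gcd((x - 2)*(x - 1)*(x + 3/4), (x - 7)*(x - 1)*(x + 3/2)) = x - 1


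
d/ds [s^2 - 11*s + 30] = 2*s - 11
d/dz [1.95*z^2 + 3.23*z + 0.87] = 3.9*z + 3.23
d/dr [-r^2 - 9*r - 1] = -2*r - 9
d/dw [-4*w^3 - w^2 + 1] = 2*w*(-6*w - 1)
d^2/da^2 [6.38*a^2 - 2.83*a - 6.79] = 12.7600000000000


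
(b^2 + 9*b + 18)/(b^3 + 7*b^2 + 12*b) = (b + 6)/(b*(b + 4))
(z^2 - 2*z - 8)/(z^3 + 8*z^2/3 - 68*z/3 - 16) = 3*(z + 2)/(3*z^2 + 20*z + 12)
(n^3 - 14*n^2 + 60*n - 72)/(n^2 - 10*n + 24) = (n^2 - 8*n + 12)/(n - 4)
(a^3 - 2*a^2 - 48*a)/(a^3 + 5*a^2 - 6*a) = (a - 8)/(a - 1)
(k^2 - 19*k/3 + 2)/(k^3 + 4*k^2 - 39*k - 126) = (k - 1/3)/(k^2 + 10*k + 21)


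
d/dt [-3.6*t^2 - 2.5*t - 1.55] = -7.2*t - 2.5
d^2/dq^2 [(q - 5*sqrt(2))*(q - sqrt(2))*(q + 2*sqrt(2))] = 6*q - 8*sqrt(2)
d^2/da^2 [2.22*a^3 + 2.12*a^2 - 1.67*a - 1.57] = 13.32*a + 4.24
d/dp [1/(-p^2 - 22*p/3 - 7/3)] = 6*(3*p + 11)/(3*p^2 + 22*p + 7)^2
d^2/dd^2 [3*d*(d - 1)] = 6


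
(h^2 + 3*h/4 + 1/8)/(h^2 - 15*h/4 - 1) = (h + 1/2)/(h - 4)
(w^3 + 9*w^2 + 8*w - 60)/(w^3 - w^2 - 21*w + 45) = (w^2 + 4*w - 12)/(w^2 - 6*w + 9)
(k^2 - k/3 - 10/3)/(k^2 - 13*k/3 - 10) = (k - 2)/(k - 6)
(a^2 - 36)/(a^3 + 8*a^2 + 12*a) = (a - 6)/(a*(a + 2))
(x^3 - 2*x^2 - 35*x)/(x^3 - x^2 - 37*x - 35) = x/(x + 1)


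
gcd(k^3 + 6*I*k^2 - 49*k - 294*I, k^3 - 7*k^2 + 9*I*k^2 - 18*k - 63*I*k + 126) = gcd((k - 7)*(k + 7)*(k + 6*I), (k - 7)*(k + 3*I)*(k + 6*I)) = k^2 + k*(-7 + 6*I) - 42*I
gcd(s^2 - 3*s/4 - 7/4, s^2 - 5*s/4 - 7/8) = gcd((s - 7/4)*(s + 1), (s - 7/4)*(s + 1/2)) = s - 7/4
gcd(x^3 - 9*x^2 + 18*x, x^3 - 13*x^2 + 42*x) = x^2 - 6*x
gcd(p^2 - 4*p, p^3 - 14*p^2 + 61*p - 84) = p - 4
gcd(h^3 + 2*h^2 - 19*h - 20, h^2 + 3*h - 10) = h + 5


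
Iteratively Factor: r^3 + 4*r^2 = (r)*(r^2 + 4*r) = r^2*(r + 4)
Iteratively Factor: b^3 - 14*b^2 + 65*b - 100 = (b - 5)*(b^2 - 9*b + 20) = (b - 5)^2*(b - 4)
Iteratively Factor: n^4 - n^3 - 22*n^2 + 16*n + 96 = (n - 4)*(n^3 + 3*n^2 - 10*n - 24) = (n - 4)*(n - 3)*(n^2 + 6*n + 8) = (n - 4)*(n - 3)*(n + 4)*(n + 2)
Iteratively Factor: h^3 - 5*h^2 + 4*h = (h)*(h^2 - 5*h + 4) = h*(h - 4)*(h - 1)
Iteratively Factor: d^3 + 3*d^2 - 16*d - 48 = (d + 4)*(d^2 - d - 12) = (d - 4)*(d + 4)*(d + 3)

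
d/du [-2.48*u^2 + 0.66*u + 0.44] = 0.66 - 4.96*u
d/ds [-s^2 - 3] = -2*s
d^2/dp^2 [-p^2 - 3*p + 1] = -2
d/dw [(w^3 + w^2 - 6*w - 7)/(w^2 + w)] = (w^4 + 2*w^3 + 7*w^2 + 14*w + 7)/(w^2*(w^2 + 2*w + 1))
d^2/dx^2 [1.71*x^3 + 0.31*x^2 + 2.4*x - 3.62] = 10.26*x + 0.62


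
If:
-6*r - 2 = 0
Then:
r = -1/3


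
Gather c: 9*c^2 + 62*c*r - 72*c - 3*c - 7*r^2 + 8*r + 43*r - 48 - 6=9*c^2 + c*(62*r - 75) - 7*r^2 + 51*r - 54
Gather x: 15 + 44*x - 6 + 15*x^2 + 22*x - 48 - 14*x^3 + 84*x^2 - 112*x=-14*x^3 + 99*x^2 - 46*x - 39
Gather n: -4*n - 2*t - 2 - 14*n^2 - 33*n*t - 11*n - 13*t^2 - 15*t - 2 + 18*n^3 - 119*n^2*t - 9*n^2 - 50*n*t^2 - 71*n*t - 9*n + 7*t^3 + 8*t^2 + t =18*n^3 + n^2*(-119*t - 23) + n*(-50*t^2 - 104*t - 24) + 7*t^3 - 5*t^2 - 16*t - 4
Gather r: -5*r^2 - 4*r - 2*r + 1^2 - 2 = -5*r^2 - 6*r - 1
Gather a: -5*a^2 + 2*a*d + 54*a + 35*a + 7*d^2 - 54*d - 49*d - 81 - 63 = -5*a^2 + a*(2*d + 89) + 7*d^2 - 103*d - 144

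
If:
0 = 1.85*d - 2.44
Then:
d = 1.32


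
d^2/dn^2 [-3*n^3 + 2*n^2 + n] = 4 - 18*n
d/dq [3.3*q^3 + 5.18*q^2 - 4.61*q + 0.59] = 9.9*q^2 + 10.36*q - 4.61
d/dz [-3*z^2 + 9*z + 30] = 9 - 6*z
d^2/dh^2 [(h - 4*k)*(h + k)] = 2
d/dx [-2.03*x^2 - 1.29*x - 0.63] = -4.06*x - 1.29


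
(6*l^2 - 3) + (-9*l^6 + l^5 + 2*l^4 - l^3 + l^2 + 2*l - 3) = -9*l^6 + l^5 + 2*l^4 - l^3 + 7*l^2 + 2*l - 6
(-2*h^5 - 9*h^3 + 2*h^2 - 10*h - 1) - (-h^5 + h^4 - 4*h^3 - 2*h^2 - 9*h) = -h^5 - h^4 - 5*h^3 + 4*h^2 - h - 1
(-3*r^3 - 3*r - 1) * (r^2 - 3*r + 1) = -3*r^5 + 9*r^4 - 6*r^3 + 8*r^2 - 1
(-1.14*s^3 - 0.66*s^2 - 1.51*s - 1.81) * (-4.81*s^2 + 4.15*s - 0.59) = 5.4834*s^5 - 1.5564*s^4 + 5.1967*s^3 + 2.829*s^2 - 6.6206*s + 1.0679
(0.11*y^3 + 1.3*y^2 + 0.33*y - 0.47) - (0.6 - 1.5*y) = 0.11*y^3 + 1.3*y^2 + 1.83*y - 1.07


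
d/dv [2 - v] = -1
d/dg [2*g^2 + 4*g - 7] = 4*g + 4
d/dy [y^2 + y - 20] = 2*y + 1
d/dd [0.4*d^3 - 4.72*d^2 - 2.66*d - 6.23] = 1.2*d^2 - 9.44*d - 2.66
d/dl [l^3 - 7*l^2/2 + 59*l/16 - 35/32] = 3*l^2 - 7*l + 59/16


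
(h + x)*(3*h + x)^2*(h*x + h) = 9*h^4*x + 9*h^4 + 15*h^3*x^2 + 15*h^3*x + 7*h^2*x^3 + 7*h^2*x^2 + h*x^4 + h*x^3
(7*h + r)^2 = 49*h^2 + 14*h*r + r^2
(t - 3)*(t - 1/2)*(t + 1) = t^3 - 5*t^2/2 - 2*t + 3/2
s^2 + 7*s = s*(s + 7)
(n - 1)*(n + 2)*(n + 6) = n^3 + 7*n^2 + 4*n - 12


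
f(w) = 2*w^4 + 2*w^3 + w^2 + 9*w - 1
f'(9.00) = 6345.00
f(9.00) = 14741.00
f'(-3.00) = -159.00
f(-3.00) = 89.00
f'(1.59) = 59.51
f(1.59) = 36.66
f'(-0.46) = 8.57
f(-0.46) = -5.03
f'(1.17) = 32.37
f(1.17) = 17.85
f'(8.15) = 4754.58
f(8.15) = 10045.36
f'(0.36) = 10.87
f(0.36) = 2.50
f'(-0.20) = 8.78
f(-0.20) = -2.77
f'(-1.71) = -16.88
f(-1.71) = -6.37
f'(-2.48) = -81.08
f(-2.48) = 27.98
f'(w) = 8*w^3 + 6*w^2 + 2*w + 9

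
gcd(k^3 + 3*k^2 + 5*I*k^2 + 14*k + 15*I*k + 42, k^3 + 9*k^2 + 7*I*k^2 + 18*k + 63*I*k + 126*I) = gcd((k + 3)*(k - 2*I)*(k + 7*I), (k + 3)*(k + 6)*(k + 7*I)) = k^2 + k*(3 + 7*I) + 21*I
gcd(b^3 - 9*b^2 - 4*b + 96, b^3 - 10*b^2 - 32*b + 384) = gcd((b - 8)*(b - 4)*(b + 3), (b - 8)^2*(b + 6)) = b - 8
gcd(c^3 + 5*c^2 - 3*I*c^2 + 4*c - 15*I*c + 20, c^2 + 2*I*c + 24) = c - 4*I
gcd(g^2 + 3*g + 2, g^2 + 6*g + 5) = g + 1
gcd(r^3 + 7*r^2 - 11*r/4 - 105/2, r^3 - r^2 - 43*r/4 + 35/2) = r^2 + r - 35/4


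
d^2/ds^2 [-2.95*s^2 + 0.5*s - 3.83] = -5.90000000000000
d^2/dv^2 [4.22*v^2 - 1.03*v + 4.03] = 8.44000000000000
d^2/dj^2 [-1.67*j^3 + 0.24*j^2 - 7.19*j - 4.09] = 0.48 - 10.02*j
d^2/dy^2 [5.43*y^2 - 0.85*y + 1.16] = 10.8600000000000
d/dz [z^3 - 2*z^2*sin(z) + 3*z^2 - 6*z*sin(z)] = -2*z^2*cos(z) + 3*z^2 - 4*z*sin(z) - 6*z*cos(z) + 6*z - 6*sin(z)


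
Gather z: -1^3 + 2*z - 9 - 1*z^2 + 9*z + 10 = -z^2 + 11*z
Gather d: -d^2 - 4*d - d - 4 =-d^2 - 5*d - 4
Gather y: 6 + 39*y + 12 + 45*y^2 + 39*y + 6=45*y^2 + 78*y + 24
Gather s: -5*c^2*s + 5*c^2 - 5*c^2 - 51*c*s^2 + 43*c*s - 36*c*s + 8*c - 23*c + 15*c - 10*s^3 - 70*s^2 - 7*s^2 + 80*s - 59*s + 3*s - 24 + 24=-10*s^3 + s^2*(-51*c - 77) + s*(-5*c^2 + 7*c + 24)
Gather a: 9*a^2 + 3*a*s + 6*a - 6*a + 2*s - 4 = 9*a^2 + 3*a*s + 2*s - 4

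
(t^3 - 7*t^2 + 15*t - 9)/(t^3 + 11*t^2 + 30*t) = (t^3 - 7*t^2 + 15*t - 9)/(t*(t^2 + 11*t + 30))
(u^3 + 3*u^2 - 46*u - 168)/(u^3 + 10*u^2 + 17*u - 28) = (u^2 - u - 42)/(u^2 + 6*u - 7)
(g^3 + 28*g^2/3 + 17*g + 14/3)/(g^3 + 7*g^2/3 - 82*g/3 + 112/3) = (3*g^2 + 7*g + 2)/(3*g^2 - 14*g + 16)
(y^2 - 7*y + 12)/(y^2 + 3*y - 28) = (y - 3)/(y + 7)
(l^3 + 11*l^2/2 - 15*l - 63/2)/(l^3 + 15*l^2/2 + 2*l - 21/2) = (l - 3)/(l - 1)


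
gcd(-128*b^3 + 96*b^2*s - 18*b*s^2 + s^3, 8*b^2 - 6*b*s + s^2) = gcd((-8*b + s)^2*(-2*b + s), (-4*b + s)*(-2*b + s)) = -2*b + s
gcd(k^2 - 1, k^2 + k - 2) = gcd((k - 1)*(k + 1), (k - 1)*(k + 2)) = k - 1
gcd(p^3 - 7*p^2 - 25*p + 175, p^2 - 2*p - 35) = p^2 - 2*p - 35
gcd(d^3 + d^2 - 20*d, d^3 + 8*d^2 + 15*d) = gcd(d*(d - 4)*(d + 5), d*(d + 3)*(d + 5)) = d^2 + 5*d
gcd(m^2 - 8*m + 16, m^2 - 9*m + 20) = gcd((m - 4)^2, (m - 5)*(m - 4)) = m - 4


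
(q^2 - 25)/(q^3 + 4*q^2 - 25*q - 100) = 1/(q + 4)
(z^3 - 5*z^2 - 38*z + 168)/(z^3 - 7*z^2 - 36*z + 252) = (z - 4)/(z - 6)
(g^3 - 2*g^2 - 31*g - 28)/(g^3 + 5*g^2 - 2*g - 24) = (g^2 - 6*g - 7)/(g^2 + g - 6)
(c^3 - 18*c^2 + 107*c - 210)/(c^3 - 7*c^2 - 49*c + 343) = (c^2 - 11*c + 30)/(c^2 - 49)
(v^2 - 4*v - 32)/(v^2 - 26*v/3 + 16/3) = 3*(v + 4)/(3*v - 2)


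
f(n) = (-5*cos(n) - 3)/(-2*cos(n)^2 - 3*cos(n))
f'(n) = (-4*sin(n)*cos(n) - 3*sin(n))*(-5*cos(n) - 3)/(-2*cos(n)^2 - 3*cos(n))^2 + 5*sin(n)/(-2*cos(n)^2 - 3*cos(n)) = (10*sin(n) + 9*sin(n)/cos(n)^2 + 12*tan(n))/(2*cos(n) + 3)^2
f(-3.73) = 1.04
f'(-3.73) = 2.67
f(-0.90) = 2.32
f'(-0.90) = -2.29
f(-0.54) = 1.80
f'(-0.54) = -0.84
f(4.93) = 5.51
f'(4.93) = -21.45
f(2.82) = 1.67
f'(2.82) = 1.91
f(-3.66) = 1.22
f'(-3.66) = 2.52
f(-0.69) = 1.96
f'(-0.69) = -1.26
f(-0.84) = 2.19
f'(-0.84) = -1.91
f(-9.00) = 1.45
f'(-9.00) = -2.28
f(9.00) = 1.45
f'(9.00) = 2.28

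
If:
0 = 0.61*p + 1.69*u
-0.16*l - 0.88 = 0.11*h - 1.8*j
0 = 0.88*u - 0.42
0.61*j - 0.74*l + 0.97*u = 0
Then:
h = 18.3964232488823*l - 20.4190489093619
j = 1.21311475409836*l - 0.758941877794337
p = -1.32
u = 0.48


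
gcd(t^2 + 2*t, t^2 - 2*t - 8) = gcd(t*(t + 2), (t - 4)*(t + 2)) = t + 2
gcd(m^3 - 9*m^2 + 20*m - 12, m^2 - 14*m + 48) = m - 6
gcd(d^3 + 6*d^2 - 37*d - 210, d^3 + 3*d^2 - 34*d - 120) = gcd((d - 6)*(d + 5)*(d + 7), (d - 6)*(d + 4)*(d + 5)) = d^2 - d - 30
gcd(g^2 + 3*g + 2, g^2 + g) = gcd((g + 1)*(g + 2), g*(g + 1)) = g + 1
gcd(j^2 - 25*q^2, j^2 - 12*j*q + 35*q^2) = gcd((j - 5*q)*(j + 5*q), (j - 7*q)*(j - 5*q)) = -j + 5*q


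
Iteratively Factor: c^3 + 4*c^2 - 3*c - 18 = (c - 2)*(c^2 + 6*c + 9) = (c - 2)*(c + 3)*(c + 3)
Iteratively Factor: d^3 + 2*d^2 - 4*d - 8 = (d - 2)*(d^2 + 4*d + 4) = (d - 2)*(d + 2)*(d + 2)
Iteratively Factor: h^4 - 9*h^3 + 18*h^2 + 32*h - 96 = (h - 4)*(h^3 - 5*h^2 - 2*h + 24) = (h - 4)*(h - 3)*(h^2 - 2*h - 8) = (h - 4)*(h - 3)*(h + 2)*(h - 4)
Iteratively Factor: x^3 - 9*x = (x + 3)*(x^2 - 3*x) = x*(x + 3)*(x - 3)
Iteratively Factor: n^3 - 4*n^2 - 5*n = (n)*(n^2 - 4*n - 5) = n*(n - 5)*(n + 1)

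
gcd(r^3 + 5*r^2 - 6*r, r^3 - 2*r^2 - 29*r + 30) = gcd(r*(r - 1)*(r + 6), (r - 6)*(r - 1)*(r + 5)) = r - 1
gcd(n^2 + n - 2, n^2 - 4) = n + 2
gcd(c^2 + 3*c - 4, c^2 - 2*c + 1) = c - 1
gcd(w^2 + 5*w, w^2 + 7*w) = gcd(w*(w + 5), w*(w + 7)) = w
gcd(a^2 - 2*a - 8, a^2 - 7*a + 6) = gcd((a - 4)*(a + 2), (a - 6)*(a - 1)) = 1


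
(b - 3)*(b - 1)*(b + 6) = b^3 + 2*b^2 - 21*b + 18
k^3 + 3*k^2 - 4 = (k - 1)*(k + 2)^2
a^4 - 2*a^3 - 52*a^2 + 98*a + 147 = (a - 7)*(a - 3)*(a + 1)*(a + 7)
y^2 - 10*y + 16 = (y - 8)*(y - 2)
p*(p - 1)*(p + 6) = p^3 + 5*p^2 - 6*p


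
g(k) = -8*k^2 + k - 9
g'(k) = 1 - 16*k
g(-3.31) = -99.96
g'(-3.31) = 53.96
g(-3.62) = -117.46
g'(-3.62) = 58.92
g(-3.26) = -97.28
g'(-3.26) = 53.16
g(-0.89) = -16.23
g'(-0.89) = 15.24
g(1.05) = -16.77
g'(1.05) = -15.80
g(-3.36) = -102.68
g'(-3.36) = 54.76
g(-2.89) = -78.71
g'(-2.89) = 47.24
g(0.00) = -9.00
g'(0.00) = 1.00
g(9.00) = -648.00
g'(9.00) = -143.00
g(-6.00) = -303.00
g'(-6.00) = 97.00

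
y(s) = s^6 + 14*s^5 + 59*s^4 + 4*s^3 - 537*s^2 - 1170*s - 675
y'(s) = 6*s^5 + 70*s^4 + 236*s^3 + 12*s^2 - 1074*s - 1170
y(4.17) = 26148.90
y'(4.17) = 40404.41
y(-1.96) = 47.60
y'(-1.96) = 63.67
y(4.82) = 62464.15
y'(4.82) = 73750.95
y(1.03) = -2361.60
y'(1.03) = -1919.86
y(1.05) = -2399.99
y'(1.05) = -1918.53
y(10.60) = 3968246.07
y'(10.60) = 1956542.91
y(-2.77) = 2.69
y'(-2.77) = 23.79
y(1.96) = -3668.66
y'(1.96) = -245.37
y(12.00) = 7607925.00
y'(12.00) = 3339990.00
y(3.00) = 0.00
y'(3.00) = 9216.00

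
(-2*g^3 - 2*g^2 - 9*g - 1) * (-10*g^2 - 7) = 20*g^5 + 20*g^4 + 104*g^3 + 24*g^2 + 63*g + 7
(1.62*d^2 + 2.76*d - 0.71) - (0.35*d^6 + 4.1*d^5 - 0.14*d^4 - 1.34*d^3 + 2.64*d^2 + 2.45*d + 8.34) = -0.35*d^6 - 4.1*d^5 + 0.14*d^4 + 1.34*d^3 - 1.02*d^2 + 0.31*d - 9.05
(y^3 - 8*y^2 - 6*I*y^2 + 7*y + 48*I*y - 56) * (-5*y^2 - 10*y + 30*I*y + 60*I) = -5*y^5 + 30*y^4 + 60*I*y^4 + 225*y^3 - 360*I*y^3 - 870*y^2 - 750*I*y^2 - 2320*y - 1260*I*y - 3360*I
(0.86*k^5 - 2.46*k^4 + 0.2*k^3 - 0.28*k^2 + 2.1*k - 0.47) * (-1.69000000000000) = -1.4534*k^5 + 4.1574*k^4 - 0.338*k^3 + 0.4732*k^2 - 3.549*k + 0.7943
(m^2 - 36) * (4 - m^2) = -m^4 + 40*m^2 - 144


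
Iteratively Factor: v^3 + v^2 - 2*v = (v + 2)*(v^2 - v) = v*(v + 2)*(v - 1)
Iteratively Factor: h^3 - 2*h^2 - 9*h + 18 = (h + 3)*(h^2 - 5*h + 6) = (h - 3)*(h + 3)*(h - 2)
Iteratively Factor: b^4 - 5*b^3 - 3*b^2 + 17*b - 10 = (b - 1)*(b^3 - 4*b^2 - 7*b + 10) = (b - 5)*(b - 1)*(b^2 + b - 2) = (b - 5)*(b - 1)*(b + 2)*(b - 1)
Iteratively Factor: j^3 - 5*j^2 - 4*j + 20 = (j - 5)*(j^2 - 4) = (j - 5)*(j + 2)*(j - 2)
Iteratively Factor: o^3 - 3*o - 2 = (o + 1)*(o^2 - o - 2) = (o - 2)*(o + 1)*(o + 1)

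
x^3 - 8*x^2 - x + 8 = (x - 8)*(x - 1)*(x + 1)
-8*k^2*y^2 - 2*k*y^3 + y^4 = y^2*(-4*k + y)*(2*k + y)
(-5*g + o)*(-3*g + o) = 15*g^2 - 8*g*o + o^2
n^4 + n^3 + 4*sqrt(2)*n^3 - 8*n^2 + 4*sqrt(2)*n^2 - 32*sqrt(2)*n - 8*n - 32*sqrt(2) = (n + 1)*(n - 2*sqrt(2))*(n + 2*sqrt(2))*(n + 4*sqrt(2))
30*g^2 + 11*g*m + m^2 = (5*g + m)*(6*g + m)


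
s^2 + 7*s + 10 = (s + 2)*(s + 5)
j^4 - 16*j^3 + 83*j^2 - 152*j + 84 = (j - 7)*(j - 6)*(j - 2)*(j - 1)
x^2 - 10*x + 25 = (x - 5)^2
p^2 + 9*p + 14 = (p + 2)*(p + 7)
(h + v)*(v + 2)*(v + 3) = h*v^2 + 5*h*v + 6*h + v^3 + 5*v^2 + 6*v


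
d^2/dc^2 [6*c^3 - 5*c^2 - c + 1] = 36*c - 10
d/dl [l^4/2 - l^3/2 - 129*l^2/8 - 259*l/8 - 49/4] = 2*l^3 - 3*l^2/2 - 129*l/4 - 259/8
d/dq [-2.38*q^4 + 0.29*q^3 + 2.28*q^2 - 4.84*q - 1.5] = -9.52*q^3 + 0.87*q^2 + 4.56*q - 4.84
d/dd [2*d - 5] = 2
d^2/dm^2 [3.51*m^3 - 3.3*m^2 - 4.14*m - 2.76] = 21.06*m - 6.6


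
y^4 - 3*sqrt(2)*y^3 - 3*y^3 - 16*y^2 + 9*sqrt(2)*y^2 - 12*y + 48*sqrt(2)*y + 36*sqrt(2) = (y - 6)*(y + 1)*(y + 2)*(y - 3*sqrt(2))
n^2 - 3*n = n*(n - 3)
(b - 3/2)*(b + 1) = b^2 - b/2 - 3/2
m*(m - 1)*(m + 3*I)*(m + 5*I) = m^4 - m^3 + 8*I*m^3 - 15*m^2 - 8*I*m^2 + 15*m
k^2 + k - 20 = (k - 4)*(k + 5)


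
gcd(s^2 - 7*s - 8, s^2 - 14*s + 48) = s - 8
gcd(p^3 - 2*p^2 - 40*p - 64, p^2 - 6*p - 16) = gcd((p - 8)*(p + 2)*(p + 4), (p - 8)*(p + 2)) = p^2 - 6*p - 16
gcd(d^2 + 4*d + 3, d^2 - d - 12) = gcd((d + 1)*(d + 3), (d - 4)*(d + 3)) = d + 3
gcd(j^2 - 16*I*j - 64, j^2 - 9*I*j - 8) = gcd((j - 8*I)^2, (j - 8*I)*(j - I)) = j - 8*I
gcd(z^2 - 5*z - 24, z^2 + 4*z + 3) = z + 3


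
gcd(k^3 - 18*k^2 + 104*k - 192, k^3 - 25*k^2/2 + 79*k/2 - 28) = k - 8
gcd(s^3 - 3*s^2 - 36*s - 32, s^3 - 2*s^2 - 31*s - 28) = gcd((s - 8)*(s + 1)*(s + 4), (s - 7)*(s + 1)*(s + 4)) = s^2 + 5*s + 4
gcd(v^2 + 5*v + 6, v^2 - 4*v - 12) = v + 2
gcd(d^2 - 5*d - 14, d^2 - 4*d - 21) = d - 7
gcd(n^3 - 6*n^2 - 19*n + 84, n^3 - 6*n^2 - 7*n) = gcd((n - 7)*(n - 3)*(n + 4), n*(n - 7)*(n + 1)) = n - 7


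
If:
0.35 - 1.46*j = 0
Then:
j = 0.24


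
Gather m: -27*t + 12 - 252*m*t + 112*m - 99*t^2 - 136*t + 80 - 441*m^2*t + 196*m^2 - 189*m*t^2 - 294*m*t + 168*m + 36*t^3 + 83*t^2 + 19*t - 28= m^2*(196 - 441*t) + m*(-189*t^2 - 546*t + 280) + 36*t^3 - 16*t^2 - 144*t + 64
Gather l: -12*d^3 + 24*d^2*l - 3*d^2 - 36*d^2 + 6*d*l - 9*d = -12*d^3 - 39*d^2 - 9*d + l*(24*d^2 + 6*d)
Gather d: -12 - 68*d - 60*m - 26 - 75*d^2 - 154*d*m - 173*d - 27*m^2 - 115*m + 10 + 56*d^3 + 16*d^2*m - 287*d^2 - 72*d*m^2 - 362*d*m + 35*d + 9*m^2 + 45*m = 56*d^3 + d^2*(16*m - 362) + d*(-72*m^2 - 516*m - 206) - 18*m^2 - 130*m - 28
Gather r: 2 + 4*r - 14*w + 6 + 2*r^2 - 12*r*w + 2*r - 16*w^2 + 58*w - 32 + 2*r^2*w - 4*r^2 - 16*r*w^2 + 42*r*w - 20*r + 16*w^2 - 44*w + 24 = r^2*(2*w - 2) + r*(-16*w^2 + 30*w - 14)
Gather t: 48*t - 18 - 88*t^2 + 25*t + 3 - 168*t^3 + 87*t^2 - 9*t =-168*t^3 - t^2 + 64*t - 15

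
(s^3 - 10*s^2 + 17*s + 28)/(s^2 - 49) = (s^2 - 3*s - 4)/(s + 7)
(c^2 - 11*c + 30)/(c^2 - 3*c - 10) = (c - 6)/(c + 2)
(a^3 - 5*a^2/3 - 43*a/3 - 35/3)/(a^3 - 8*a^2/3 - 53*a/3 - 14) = (a - 5)/(a - 6)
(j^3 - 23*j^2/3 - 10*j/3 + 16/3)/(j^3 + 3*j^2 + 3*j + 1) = (3*j^2 - 26*j + 16)/(3*(j^2 + 2*j + 1))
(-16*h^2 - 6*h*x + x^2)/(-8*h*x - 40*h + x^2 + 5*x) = (2*h + x)/(x + 5)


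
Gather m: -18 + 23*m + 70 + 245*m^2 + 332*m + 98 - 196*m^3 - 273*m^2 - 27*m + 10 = -196*m^3 - 28*m^2 + 328*m + 160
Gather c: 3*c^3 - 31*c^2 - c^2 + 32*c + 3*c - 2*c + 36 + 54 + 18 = 3*c^3 - 32*c^2 + 33*c + 108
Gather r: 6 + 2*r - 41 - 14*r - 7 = -12*r - 42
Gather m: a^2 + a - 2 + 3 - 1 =a^2 + a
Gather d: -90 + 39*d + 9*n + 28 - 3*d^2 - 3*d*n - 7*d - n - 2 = -3*d^2 + d*(32 - 3*n) + 8*n - 64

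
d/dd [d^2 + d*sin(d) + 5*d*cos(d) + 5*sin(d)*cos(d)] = -5*d*sin(d) + d*cos(d) + 2*d + sin(d) + 5*cos(d) + 5*cos(2*d)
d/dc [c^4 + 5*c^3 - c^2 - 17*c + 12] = 4*c^3 + 15*c^2 - 2*c - 17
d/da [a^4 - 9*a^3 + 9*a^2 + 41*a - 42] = 4*a^3 - 27*a^2 + 18*a + 41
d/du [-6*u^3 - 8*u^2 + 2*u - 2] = -18*u^2 - 16*u + 2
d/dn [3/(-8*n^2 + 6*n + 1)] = 6*(8*n - 3)/(-8*n^2 + 6*n + 1)^2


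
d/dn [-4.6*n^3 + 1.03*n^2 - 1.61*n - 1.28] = -13.8*n^2 + 2.06*n - 1.61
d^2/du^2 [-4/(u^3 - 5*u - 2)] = 8*(3*u*(-u^3 + 5*u + 2) + (3*u^2 - 5)^2)/(-u^3 + 5*u + 2)^3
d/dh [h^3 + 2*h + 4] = 3*h^2 + 2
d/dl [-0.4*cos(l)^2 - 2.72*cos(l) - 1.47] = (0.8*cos(l) + 2.72)*sin(l)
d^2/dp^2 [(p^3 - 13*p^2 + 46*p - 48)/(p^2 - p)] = 4*(17*p^3 - 72*p^2 + 72*p - 24)/(p^3*(p^3 - 3*p^2 + 3*p - 1))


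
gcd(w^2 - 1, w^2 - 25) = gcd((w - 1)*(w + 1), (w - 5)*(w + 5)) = 1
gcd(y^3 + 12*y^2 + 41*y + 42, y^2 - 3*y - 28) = 1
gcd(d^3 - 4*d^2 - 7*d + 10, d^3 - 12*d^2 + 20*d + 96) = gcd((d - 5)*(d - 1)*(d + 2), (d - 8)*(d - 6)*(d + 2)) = d + 2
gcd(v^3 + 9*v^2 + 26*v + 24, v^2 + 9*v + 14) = v + 2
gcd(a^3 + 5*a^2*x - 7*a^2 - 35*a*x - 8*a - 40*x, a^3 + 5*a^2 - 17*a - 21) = a + 1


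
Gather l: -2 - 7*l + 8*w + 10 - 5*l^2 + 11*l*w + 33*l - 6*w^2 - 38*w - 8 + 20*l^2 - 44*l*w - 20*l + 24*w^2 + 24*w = 15*l^2 + l*(6 - 33*w) + 18*w^2 - 6*w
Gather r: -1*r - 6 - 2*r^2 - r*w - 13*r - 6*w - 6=-2*r^2 + r*(-w - 14) - 6*w - 12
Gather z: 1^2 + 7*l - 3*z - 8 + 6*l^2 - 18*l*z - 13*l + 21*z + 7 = 6*l^2 - 6*l + z*(18 - 18*l)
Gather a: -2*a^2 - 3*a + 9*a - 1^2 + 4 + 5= -2*a^2 + 6*a + 8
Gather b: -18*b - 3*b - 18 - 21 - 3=-21*b - 42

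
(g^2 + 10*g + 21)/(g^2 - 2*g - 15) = (g + 7)/(g - 5)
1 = 1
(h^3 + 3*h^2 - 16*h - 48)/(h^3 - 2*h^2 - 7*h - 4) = (h^2 + 7*h + 12)/(h^2 + 2*h + 1)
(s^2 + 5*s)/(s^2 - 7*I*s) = (s + 5)/(s - 7*I)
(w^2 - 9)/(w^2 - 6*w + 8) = (w^2 - 9)/(w^2 - 6*w + 8)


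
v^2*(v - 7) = v^3 - 7*v^2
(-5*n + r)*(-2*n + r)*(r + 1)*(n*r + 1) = 10*n^3*r^2 + 10*n^3*r - 7*n^2*r^3 - 7*n^2*r^2 + 10*n^2*r + 10*n^2 + n*r^4 + n*r^3 - 7*n*r^2 - 7*n*r + r^3 + r^2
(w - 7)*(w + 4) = w^2 - 3*w - 28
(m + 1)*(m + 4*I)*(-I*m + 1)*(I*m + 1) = m^4 + m^3 + 4*I*m^3 + m^2 + 4*I*m^2 + m + 4*I*m + 4*I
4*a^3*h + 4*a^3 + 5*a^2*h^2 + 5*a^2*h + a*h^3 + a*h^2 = (a + h)*(4*a + h)*(a*h + a)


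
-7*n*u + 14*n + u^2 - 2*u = (-7*n + u)*(u - 2)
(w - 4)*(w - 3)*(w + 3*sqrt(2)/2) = w^3 - 7*w^2 + 3*sqrt(2)*w^2/2 - 21*sqrt(2)*w/2 + 12*w + 18*sqrt(2)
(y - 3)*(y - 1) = y^2 - 4*y + 3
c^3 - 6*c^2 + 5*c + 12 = (c - 4)*(c - 3)*(c + 1)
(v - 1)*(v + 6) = v^2 + 5*v - 6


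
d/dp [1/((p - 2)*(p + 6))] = 2*(-p - 2)/(p^4 + 8*p^3 - 8*p^2 - 96*p + 144)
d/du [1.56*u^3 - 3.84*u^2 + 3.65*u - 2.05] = 4.68*u^2 - 7.68*u + 3.65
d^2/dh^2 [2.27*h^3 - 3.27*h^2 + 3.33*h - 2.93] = 13.62*h - 6.54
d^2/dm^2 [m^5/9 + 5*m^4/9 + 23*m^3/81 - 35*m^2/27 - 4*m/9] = 20*m^3/9 + 20*m^2/3 + 46*m/27 - 70/27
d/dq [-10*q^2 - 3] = -20*q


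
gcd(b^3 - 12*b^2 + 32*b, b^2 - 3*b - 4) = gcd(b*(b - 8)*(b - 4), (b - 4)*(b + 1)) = b - 4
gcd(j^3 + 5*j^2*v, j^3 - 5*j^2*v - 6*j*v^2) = j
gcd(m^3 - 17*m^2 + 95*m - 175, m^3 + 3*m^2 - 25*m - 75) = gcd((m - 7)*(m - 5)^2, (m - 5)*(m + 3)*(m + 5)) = m - 5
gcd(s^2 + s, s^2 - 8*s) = s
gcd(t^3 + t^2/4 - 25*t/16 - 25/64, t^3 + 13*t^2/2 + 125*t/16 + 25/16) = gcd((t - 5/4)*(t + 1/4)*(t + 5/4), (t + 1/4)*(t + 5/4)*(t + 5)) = t^2 + 3*t/2 + 5/16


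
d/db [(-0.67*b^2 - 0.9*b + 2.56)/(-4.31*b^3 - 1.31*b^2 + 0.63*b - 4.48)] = (-2.8877*b^4 - 7.758*b^3 + 31.4997*b^2 + 12.7104*b + 2.4192)/(18.5761*b^6 + 11.2922*b^5 - 3.7145*b^4 + 36.967*b^3 + 12.1345*b^2 - 5.6448*b + 20.0704)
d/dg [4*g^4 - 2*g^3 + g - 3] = 16*g^3 - 6*g^2 + 1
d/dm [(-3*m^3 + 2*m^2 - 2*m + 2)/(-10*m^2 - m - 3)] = (30*m^4 + 6*m^3 + 5*m^2 + 28*m + 8)/(100*m^4 + 20*m^3 + 61*m^2 + 6*m + 9)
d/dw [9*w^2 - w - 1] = 18*w - 1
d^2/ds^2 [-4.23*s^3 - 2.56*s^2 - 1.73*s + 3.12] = -25.38*s - 5.12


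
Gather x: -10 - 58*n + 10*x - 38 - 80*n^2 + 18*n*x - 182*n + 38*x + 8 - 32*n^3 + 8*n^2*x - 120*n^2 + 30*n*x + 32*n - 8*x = -32*n^3 - 200*n^2 - 208*n + x*(8*n^2 + 48*n + 40) - 40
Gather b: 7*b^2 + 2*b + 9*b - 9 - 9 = 7*b^2 + 11*b - 18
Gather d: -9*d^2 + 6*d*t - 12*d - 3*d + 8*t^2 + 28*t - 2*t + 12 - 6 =-9*d^2 + d*(6*t - 15) + 8*t^2 + 26*t + 6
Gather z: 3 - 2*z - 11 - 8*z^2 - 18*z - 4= -8*z^2 - 20*z - 12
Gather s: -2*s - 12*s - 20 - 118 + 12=-14*s - 126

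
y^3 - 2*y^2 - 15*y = y*(y - 5)*(y + 3)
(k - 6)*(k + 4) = k^2 - 2*k - 24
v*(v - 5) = v^2 - 5*v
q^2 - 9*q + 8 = (q - 8)*(q - 1)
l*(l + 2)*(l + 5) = l^3 + 7*l^2 + 10*l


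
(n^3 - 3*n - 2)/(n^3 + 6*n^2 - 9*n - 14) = (n + 1)/(n + 7)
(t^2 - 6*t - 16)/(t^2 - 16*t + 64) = (t + 2)/(t - 8)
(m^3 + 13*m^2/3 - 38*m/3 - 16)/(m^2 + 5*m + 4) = (m^2 + 10*m/3 - 16)/(m + 4)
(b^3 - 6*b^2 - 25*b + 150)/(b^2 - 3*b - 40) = (b^2 - 11*b + 30)/(b - 8)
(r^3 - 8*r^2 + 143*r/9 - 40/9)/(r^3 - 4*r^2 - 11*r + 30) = (r^2 - 3*r + 8/9)/(r^2 + r - 6)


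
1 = 1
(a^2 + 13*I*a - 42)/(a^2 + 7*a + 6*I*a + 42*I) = (a + 7*I)/(a + 7)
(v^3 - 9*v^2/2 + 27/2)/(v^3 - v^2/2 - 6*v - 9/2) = (v - 3)/(v + 1)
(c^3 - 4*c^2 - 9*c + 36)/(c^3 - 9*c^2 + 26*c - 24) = (c + 3)/(c - 2)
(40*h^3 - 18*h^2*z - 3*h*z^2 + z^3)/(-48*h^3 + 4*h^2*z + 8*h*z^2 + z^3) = (-5*h + z)/(6*h + z)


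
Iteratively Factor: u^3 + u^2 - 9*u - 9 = (u + 1)*(u^2 - 9) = (u + 1)*(u + 3)*(u - 3)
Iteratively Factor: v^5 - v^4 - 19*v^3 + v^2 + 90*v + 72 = (v + 1)*(v^4 - 2*v^3 - 17*v^2 + 18*v + 72) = (v - 4)*(v + 1)*(v^3 + 2*v^2 - 9*v - 18) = (v - 4)*(v + 1)*(v + 2)*(v^2 - 9) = (v - 4)*(v - 3)*(v + 1)*(v + 2)*(v + 3)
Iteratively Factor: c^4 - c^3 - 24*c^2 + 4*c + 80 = (c - 5)*(c^3 + 4*c^2 - 4*c - 16) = (c - 5)*(c + 4)*(c^2 - 4) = (c - 5)*(c - 2)*(c + 4)*(c + 2)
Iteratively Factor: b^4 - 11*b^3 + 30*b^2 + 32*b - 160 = (b + 2)*(b^3 - 13*b^2 + 56*b - 80) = (b - 5)*(b + 2)*(b^2 - 8*b + 16) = (b - 5)*(b - 4)*(b + 2)*(b - 4)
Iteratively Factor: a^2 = (a)*(a)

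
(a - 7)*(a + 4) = a^2 - 3*a - 28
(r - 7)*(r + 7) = r^2 - 49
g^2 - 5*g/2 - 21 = (g - 6)*(g + 7/2)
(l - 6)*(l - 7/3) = l^2 - 25*l/3 + 14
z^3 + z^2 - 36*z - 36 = (z - 6)*(z + 1)*(z + 6)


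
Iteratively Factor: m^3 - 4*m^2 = (m - 4)*(m^2) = m*(m - 4)*(m)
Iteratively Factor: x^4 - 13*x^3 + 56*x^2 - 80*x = (x - 4)*(x^3 - 9*x^2 + 20*x) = (x - 4)^2*(x^2 - 5*x) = (x - 5)*(x - 4)^2*(x)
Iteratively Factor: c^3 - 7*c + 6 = (c + 3)*(c^2 - 3*c + 2) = (c - 1)*(c + 3)*(c - 2)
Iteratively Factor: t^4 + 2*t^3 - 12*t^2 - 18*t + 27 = (t + 3)*(t^3 - t^2 - 9*t + 9) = (t - 3)*(t + 3)*(t^2 + 2*t - 3) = (t - 3)*(t - 1)*(t + 3)*(t + 3)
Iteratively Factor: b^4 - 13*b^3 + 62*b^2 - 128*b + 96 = (b - 4)*(b^3 - 9*b^2 + 26*b - 24) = (b - 4)^2*(b^2 - 5*b + 6) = (b - 4)^2*(b - 2)*(b - 3)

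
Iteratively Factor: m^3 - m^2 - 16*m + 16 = (m - 1)*(m^2 - 16) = (m - 4)*(m - 1)*(m + 4)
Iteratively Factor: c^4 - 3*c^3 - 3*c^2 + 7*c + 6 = (c - 2)*(c^3 - c^2 - 5*c - 3) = (c - 2)*(c + 1)*(c^2 - 2*c - 3) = (c - 3)*(c - 2)*(c + 1)*(c + 1)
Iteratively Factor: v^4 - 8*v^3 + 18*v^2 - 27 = (v + 1)*(v^3 - 9*v^2 + 27*v - 27) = (v - 3)*(v + 1)*(v^2 - 6*v + 9) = (v - 3)^2*(v + 1)*(v - 3)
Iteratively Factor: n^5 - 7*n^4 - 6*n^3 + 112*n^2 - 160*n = (n)*(n^4 - 7*n^3 - 6*n^2 + 112*n - 160) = n*(n - 2)*(n^3 - 5*n^2 - 16*n + 80) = n*(n - 4)*(n - 2)*(n^2 - n - 20) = n*(n - 4)*(n - 2)*(n + 4)*(n - 5)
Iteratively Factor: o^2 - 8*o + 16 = (o - 4)*(o - 4)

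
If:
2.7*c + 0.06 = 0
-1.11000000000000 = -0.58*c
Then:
No Solution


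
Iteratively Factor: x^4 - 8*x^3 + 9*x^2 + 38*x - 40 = (x - 4)*(x^3 - 4*x^2 - 7*x + 10) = (x - 5)*(x - 4)*(x^2 + x - 2) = (x - 5)*(x - 4)*(x + 2)*(x - 1)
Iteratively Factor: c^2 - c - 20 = (c + 4)*(c - 5)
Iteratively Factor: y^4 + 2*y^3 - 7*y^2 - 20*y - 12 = (y + 2)*(y^3 - 7*y - 6) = (y - 3)*(y + 2)*(y^2 + 3*y + 2) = (y - 3)*(y + 2)^2*(y + 1)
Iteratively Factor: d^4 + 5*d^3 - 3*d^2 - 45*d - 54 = (d - 3)*(d^3 + 8*d^2 + 21*d + 18) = (d - 3)*(d + 3)*(d^2 + 5*d + 6) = (d - 3)*(d + 3)^2*(d + 2)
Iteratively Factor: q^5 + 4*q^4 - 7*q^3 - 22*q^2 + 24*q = (q + 4)*(q^4 - 7*q^2 + 6*q) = q*(q + 4)*(q^3 - 7*q + 6) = q*(q - 1)*(q + 4)*(q^2 + q - 6) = q*(q - 2)*(q - 1)*(q + 4)*(q + 3)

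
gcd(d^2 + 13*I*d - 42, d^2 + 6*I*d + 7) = d + 7*I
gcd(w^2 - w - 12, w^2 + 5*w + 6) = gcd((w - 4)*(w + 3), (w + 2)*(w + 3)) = w + 3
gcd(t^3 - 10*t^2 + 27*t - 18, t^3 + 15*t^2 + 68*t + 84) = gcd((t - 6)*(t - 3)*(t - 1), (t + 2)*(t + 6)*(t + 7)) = 1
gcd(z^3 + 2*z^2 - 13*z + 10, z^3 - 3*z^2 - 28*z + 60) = z^2 + 3*z - 10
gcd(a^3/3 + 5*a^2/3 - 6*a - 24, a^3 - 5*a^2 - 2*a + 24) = a - 4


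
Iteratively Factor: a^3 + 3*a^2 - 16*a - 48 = (a + 4)*(a^2 - a - 12) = (a - 4)*(a + 4)*(a + 3)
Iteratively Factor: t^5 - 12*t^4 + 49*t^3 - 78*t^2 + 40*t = (t - 5)*(t^4 - 7*t^3 + 14*t^2 - 8*t) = (t - 5)*(t - 4)*(t^3 - 3*t^2 + 2*t) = (t - 5)*(t - 4)*(t - 1)*(t^2 - 2*t) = t*(t - 5)*(t - 4)*(t - 1)*(t - 2)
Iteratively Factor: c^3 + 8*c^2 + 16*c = (c)*(c^2 + 8*c + 16) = c*(c + 4)*(c + 4)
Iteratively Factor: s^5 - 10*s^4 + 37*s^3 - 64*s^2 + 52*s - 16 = (s - 4)*(s^4 - 6*s^3 + 13*s^2 - 12*s + 4) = (s - 4)*(s - 2)*(s^3 - 4*s^2 + 5*s - 2) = (s - 4)*(s - 2)^2*(s^2 - 2*s + 1) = (s - 4)*(s - 2)^2*(s - 1)*(s - 1)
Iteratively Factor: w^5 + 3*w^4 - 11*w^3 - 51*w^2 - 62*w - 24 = (w + 2)*(w^4 + w^3 - 13*w^2 - 25*w - 12) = (w + 1)*(w + 2)*(w^3 - 13*w - 12) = (w - 4)*(w + 1)*(w + 2)*(w^2 + 4*w + 3) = (w - 4)*(w + 1)*(w + 2)*(w + 3)*(w + 1)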